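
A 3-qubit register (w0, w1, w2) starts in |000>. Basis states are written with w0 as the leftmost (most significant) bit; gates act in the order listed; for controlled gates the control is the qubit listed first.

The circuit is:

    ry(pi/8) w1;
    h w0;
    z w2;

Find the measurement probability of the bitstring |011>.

A full measurement returns |011> with probability 0.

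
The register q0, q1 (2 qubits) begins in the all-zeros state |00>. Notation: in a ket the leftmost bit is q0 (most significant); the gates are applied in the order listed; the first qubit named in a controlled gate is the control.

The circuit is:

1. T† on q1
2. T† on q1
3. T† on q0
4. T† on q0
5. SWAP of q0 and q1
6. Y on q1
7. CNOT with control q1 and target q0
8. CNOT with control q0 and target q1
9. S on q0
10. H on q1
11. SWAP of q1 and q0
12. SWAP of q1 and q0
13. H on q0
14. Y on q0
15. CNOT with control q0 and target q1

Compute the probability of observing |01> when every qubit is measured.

Outcome |01> occurs with probability 1/4.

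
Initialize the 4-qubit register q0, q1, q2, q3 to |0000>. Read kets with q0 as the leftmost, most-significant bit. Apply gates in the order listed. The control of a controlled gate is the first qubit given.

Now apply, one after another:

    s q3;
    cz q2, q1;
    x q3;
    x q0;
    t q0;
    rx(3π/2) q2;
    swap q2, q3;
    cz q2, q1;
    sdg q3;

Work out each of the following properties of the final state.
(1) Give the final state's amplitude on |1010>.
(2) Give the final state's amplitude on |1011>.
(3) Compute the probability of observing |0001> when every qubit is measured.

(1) The amplitude on |1010> is -sqrt(2)*exp(I*pi/4)/2.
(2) |1011> carries amplitude -sqrt(2)*exp(I*pi/4)/2 in the final state.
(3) Outcome |0001> occurs with probability 0.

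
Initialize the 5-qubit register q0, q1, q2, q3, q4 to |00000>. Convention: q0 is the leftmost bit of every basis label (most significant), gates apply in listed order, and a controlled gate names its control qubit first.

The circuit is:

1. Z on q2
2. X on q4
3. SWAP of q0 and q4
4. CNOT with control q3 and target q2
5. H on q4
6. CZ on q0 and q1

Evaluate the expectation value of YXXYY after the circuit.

The expectation value of YXXYY is 0.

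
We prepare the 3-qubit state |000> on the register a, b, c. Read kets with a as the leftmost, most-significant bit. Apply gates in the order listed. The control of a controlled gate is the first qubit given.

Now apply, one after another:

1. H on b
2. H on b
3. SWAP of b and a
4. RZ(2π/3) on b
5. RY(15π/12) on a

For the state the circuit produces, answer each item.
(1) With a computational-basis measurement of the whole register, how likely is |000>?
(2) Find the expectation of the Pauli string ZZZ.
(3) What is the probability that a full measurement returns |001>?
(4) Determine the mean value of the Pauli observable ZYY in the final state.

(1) A full measurement returns |000> with probability 1/2 - sqrt(2)/4.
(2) The expectation value of ZZZ is -sqrt(2)/2.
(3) The probability of measuring |001> is 0.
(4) The expectation value of ZYY is 0.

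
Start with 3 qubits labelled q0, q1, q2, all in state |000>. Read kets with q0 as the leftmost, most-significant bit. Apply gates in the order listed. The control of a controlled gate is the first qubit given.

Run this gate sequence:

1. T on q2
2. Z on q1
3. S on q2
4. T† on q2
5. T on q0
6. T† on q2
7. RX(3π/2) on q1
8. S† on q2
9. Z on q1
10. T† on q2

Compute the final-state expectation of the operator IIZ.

The expectation value of IIZ is 1.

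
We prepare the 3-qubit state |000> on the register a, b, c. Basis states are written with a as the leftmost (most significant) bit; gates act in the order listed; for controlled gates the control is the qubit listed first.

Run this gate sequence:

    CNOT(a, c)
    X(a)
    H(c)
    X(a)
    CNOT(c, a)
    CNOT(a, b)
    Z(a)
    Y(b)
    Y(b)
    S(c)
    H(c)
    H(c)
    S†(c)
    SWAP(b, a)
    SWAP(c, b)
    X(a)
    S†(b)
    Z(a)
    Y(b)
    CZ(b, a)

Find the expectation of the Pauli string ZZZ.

The expectation value of ZZZ is 0.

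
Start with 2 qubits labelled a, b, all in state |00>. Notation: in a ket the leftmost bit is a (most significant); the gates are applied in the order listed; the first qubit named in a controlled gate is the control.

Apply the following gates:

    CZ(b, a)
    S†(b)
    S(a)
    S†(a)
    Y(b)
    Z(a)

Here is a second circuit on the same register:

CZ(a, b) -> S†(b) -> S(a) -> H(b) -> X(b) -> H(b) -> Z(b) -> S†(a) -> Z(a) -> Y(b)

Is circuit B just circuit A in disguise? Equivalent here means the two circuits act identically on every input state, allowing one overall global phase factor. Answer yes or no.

Yes: on every input state the two circuits agree up to one overall phase factor.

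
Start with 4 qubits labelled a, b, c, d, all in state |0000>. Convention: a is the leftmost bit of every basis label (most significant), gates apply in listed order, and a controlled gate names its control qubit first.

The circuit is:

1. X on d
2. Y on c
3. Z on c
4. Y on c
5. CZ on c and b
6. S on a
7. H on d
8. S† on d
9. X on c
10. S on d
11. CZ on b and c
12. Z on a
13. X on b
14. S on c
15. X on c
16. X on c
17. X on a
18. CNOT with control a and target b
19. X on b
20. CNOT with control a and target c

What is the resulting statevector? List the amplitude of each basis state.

The final amplitudes are -sqrt(2)*I/2 on |1100>, sqrt(2)*I/2 on |1101>, and 0 on every other basis state.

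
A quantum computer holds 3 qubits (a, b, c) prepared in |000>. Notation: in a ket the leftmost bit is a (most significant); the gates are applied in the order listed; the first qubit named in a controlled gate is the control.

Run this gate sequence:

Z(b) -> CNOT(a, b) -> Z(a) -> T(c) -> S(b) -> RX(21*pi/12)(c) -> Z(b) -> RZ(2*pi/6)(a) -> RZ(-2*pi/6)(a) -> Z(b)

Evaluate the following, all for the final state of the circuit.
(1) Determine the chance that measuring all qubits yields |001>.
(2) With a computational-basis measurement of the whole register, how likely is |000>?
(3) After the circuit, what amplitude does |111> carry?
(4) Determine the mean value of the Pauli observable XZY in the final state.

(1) The probability of measuring |001> is 1/2 - sqrt(2)/4.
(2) A full measurement returns |000> with probability sqrt(2)/4 + 1/2.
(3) The final state's coefficient on |111> equals 0.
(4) In the final state, XZY has expectation 0.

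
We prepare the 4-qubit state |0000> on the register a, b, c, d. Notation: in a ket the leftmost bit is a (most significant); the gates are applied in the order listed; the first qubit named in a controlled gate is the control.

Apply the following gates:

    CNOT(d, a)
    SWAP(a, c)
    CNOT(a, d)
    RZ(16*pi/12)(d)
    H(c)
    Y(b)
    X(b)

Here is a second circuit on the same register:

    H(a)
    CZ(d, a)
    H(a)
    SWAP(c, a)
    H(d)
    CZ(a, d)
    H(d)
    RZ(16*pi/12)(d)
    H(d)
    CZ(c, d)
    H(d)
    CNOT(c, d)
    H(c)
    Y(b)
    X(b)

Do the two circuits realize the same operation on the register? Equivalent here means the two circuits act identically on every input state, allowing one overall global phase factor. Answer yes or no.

Yes, they are equivalent — the unitaries differ by at most a global phase.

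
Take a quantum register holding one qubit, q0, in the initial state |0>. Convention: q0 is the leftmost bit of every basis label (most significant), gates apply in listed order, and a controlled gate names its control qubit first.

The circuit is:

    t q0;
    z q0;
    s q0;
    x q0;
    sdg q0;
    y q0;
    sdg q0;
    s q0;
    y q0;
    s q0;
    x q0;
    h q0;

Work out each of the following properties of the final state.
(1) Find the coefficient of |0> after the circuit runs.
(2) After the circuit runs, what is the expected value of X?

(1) The final state's coefficient on |0> equals sqrt(2)/2. Key observation: gates 4-11 undo each other exactly, leaving only the rest of the circuit to track.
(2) The expectation value of X is 1.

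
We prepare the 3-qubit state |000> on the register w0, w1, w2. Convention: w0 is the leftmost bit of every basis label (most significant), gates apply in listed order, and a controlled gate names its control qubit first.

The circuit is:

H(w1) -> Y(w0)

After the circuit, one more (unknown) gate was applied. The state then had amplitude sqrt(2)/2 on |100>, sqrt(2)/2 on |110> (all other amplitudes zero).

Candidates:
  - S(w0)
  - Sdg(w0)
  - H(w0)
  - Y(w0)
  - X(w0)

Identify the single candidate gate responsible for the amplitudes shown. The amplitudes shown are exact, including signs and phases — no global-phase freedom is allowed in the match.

The applied gate was Sdg(w0).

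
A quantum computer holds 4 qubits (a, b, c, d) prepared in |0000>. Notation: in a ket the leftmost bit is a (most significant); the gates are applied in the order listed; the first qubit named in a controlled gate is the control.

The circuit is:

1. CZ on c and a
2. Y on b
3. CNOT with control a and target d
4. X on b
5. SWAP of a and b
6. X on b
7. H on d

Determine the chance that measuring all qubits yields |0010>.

A full measurement returns |0010> with probability 0.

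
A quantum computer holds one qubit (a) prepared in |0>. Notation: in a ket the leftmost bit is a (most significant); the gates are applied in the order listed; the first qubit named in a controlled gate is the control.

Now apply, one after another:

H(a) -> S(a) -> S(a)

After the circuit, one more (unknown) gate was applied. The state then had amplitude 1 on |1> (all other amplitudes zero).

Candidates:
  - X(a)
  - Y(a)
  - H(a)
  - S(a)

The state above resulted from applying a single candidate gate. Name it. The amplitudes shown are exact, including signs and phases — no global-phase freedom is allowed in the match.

The unique candidate consistent with the amplitudes is H(a).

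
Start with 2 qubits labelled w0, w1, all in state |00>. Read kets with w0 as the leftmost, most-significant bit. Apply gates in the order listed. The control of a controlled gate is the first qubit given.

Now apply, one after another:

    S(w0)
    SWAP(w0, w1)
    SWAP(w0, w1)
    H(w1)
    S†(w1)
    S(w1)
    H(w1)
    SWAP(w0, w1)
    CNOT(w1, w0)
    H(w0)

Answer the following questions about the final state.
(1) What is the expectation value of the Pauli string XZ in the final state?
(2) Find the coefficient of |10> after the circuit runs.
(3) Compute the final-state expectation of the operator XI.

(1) The observable XZ averages to 1. Key observation: gates 3-8 undo each other exactly, leaving only the rest of the circuit to track.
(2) The amplitude on |10> is sqrt(2)/2.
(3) The expectation value of XI is 1.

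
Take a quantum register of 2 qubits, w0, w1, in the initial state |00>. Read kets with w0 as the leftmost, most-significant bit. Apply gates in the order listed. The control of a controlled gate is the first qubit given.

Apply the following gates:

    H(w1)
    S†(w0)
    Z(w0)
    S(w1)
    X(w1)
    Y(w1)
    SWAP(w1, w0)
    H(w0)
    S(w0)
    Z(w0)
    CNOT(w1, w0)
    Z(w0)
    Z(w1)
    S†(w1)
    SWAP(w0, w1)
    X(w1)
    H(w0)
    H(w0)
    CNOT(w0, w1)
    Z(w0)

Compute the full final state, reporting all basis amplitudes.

The resulting statevector has amplitude 1/2 + I/2 on |00>, -1/2 - I/2 on |01>, 0 on |10>, 0 on |11>.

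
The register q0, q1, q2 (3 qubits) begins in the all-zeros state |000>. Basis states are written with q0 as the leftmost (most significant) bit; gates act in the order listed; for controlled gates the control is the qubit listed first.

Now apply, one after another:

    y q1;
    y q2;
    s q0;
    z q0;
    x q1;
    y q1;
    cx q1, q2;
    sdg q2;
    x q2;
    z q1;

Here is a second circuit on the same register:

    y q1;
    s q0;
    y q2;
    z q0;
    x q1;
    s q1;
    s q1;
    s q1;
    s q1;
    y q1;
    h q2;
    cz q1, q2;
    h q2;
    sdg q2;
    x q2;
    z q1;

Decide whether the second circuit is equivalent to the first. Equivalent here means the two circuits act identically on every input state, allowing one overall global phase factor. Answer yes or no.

Yes, they are equivalent — the unitaries differ by at most a global phase.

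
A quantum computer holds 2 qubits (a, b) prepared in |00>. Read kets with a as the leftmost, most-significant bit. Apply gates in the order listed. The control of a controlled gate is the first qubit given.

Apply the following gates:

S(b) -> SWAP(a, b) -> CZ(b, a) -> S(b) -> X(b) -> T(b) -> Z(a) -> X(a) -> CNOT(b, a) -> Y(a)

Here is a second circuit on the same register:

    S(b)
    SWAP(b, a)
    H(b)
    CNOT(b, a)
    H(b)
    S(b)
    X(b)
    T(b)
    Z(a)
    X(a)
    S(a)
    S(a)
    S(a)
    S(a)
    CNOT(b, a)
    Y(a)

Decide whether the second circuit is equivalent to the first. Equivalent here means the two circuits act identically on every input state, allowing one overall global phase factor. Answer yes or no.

No, they are not equivalent — no single phase factor reconciles the two unitaries.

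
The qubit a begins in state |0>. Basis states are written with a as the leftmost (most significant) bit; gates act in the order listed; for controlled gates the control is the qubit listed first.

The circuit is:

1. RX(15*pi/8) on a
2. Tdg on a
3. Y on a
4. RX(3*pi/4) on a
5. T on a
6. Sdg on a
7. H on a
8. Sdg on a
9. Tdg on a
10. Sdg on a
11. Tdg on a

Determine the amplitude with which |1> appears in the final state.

The amplitude on |1> is -sqrt(2)*I*sqrt(sqrt(2)/4 + 1/2)*cos(pi/16)/2 - sqrt(2)*I*sqrt(sqrt(2)/4 + 1/2)*sin(pi/16)/2 - sqrt(2)*I*sqrt(1/2 - sqrt(2)/4)*exp(-I*pi/4)*sin(pi/16)/2 - sqrt(2)*sqrt(1/2 - sqrt(2)/4)*exp(-I*pi/4)*cos(pi/16)/2.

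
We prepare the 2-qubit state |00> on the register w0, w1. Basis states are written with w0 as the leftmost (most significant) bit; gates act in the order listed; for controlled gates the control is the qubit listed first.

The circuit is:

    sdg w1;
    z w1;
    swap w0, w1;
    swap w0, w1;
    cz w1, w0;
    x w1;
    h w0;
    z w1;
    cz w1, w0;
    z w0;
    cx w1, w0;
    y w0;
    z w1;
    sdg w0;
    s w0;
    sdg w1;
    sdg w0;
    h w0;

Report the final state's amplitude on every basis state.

The resulting statevector has amplitude 0 on |00>, -1/2 - I/2 on |01>, 0 on |10>, -1/2 + I/2 on |11>. Key observation: gates 3-4 undo each other exactly, leaving only the rest of the circuit to track.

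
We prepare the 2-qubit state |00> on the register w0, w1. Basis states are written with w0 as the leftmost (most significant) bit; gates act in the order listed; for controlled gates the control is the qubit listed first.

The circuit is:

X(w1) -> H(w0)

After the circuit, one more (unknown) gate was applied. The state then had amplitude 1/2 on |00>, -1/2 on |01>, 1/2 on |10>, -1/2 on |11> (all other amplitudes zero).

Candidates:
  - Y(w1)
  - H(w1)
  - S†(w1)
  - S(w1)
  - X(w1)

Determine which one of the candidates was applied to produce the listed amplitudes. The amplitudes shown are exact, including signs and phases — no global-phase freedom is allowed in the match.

The applied gate was H(w1).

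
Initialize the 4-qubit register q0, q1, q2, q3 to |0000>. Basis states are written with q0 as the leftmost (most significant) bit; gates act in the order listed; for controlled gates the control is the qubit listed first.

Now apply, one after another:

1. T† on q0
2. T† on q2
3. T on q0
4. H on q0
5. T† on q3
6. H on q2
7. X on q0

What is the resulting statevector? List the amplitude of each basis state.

After the circuit, the state carries amplitude 1/2 on |0000>, 1/2 on |0010>, 1/2 on |1000>, 1/2 on |1010>, and 0 on every other basis state.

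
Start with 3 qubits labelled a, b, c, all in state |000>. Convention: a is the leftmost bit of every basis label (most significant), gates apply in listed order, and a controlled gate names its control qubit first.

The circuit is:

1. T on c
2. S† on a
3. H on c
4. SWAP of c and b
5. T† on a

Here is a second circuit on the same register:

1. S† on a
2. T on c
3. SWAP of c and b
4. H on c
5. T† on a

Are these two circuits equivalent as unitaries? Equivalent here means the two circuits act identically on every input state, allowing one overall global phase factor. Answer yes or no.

No, they are not equivalent — no single phase factor reconciles the two unitaries.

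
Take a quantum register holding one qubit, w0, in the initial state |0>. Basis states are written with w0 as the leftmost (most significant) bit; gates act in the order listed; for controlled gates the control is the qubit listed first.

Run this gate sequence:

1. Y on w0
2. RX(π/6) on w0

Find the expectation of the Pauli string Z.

The expectation value of Z is -sqrt(3)/2.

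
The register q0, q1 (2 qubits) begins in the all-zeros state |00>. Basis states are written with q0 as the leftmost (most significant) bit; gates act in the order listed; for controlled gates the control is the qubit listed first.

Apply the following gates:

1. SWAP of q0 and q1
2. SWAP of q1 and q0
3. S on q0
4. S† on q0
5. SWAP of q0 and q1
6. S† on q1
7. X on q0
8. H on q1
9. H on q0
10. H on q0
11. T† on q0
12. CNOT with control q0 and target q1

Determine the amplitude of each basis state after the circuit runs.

The final amplitudes are 0 on |00>, 0 on |01>, -sqrt(2)*exp(3*I*pi/4)/2 on |10>, -sqrt(2)*exp(3*I*pi/4)/2 on |11>.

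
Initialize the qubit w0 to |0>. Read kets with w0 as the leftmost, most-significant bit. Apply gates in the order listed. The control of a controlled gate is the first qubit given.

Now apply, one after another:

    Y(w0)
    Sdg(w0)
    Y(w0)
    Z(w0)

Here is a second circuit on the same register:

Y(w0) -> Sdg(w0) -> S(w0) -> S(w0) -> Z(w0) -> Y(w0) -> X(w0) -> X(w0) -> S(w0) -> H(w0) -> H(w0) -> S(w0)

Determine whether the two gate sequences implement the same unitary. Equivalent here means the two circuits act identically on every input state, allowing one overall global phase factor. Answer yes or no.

Yes: on every input state the two circuits agree up to one overall phase factor.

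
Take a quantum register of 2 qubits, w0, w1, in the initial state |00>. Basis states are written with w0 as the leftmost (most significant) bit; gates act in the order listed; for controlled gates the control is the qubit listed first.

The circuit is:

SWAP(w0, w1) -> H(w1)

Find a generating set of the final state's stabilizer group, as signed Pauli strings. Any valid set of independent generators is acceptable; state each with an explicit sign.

One valid set of independent stabilizer generators is +IX, +ZI (any independent generating set of the same group is equally correct).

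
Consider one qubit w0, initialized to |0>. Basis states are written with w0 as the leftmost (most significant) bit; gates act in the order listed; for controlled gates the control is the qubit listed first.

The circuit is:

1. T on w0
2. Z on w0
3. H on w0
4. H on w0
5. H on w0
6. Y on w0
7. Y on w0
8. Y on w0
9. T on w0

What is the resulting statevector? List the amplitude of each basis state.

The resulting statevector has amplitude -sqrt(2)*I/2 on |0>, sqrt(2)*exp(3*I*pi/4)/2 on |1>.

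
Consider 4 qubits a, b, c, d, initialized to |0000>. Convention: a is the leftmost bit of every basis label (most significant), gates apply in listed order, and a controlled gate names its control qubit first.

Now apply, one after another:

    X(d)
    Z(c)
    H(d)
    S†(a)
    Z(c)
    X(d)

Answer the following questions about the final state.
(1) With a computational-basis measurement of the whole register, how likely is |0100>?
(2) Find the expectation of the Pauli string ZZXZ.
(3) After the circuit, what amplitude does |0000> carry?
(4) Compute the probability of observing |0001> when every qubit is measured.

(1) Outcome |0100> occurs with probability 0.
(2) The observable ZZXZ averages to 0.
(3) |0000> carries amplitude -sqrt(2)/2 in the final state.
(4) Outcome |0001> occurs with probability 1/2.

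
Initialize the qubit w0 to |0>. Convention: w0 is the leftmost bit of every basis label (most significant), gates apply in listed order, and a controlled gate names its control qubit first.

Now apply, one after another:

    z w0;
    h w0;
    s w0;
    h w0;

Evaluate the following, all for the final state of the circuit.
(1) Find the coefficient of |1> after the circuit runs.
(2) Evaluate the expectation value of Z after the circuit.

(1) The final state's coefficient on |1> equals 1/2 - I/2.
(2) In the final state, Z has expectation 0.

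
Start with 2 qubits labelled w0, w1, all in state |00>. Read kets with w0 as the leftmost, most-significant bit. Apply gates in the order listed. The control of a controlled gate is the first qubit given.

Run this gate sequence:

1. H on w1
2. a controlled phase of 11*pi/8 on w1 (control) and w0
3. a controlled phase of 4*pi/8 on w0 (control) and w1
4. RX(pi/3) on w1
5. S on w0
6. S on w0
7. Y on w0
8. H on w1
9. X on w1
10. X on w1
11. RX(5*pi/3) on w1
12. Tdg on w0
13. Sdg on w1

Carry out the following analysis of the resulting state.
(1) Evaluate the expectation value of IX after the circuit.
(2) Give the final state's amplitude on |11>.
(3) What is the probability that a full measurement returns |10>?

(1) The observable IX averages to sqrt(3)/2.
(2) |11> carries amplitude (-sqrt(3) + I)*exp(I*pi/4)/4 in the final state.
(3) The probability of measuring |10> is 3/4.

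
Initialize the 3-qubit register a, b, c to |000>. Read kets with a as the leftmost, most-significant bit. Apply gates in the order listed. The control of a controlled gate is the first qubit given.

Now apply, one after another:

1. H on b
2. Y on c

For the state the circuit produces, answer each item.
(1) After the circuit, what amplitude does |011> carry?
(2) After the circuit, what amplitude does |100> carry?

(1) The amplitude on |011> is sqrt(2)*I/2.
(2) |100> carries amplitude 0 in the final state.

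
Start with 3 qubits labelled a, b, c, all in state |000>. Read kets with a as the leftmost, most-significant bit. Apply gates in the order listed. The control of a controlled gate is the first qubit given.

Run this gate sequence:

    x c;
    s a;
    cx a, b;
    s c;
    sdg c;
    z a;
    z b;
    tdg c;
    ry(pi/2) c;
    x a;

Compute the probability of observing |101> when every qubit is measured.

Outcome |101> occurs with probability 1/2.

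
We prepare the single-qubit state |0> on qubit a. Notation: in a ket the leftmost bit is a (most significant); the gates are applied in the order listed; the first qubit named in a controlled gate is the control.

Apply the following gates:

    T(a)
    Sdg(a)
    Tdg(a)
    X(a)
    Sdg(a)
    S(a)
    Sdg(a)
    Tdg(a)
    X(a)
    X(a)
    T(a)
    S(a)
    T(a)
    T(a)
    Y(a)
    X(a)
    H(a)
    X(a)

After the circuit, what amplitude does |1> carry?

|1> carries amplitude sqrt(2)/2 in the final state. Key observation: the block from step 7 through step 12 cancels to the identity and can be dropped.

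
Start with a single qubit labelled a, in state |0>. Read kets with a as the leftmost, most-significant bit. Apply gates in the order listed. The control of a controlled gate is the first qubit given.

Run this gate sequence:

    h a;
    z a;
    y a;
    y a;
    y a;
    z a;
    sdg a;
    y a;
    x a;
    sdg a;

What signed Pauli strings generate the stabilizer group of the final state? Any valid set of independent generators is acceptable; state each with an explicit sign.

The stabilizer group can be generated by -X, among other valid generating sets.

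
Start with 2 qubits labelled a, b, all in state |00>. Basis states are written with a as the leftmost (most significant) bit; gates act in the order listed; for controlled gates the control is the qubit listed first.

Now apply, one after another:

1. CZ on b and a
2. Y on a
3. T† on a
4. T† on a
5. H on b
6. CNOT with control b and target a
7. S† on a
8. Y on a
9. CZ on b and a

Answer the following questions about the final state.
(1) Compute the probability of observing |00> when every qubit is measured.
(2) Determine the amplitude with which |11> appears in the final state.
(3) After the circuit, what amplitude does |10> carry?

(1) The probability of measuring |00> is 1/2.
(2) The amplitude on |11> is -sqrt(2)*I/2.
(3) The amplitude on |10> is 0.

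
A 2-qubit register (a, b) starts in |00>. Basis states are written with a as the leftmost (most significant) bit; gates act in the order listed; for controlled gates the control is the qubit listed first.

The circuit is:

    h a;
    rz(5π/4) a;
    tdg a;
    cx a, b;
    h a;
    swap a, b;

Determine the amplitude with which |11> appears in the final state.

|11> carries amplitude -exp(3*I*pi/8)/2 in the final state.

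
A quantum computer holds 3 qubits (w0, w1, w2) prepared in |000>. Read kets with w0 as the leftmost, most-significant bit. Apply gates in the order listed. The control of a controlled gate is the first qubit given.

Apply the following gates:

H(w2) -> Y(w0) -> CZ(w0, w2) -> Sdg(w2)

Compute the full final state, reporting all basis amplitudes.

The resulting statevector has amplitude sqrt(2)*I/2 on |100>, -sqrt(2)/2 on |101>, and 0 on every other basis state.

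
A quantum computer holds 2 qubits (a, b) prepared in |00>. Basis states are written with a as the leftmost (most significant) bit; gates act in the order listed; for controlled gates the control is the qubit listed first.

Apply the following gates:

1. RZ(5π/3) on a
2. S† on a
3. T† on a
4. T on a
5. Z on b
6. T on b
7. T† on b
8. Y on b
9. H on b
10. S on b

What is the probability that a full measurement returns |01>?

A full measurement returns |01> with probability 1/2.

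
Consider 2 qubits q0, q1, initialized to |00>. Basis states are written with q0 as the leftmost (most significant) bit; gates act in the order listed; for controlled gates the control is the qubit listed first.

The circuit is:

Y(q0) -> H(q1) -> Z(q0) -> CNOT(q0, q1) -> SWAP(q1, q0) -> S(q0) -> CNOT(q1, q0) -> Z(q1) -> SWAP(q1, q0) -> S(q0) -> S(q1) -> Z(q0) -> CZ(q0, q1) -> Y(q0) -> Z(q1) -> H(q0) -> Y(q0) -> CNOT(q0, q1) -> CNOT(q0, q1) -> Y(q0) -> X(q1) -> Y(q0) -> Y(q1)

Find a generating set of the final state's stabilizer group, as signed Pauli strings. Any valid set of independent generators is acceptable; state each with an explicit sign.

The final state is stabilized by the group generated by -XI, -IX; other independent generating sets are equally valid.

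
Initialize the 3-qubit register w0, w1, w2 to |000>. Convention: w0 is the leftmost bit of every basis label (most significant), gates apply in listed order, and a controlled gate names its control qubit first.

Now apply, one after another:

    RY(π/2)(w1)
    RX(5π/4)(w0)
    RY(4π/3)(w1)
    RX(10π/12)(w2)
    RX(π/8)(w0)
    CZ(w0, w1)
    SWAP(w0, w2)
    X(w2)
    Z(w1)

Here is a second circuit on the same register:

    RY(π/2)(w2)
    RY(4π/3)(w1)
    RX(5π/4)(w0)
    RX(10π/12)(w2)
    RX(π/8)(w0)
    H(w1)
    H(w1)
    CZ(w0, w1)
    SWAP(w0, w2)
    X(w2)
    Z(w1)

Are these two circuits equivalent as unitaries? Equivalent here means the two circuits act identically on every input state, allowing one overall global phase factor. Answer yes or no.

No, they are not equivalent — no single phase factor reconciles the two unitaries.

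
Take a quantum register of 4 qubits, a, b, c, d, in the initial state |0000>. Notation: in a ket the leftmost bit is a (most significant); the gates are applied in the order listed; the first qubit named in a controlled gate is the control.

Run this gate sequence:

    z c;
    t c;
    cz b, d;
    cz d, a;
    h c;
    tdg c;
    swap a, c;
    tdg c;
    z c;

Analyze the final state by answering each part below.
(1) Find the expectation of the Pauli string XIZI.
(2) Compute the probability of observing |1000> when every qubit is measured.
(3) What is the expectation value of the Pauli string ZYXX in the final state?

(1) The expectation value of XIZI is sqrt(2)/2.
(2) The probability of measuring |1000> is 1/2.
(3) In the final state, ZYXX has expectation 0.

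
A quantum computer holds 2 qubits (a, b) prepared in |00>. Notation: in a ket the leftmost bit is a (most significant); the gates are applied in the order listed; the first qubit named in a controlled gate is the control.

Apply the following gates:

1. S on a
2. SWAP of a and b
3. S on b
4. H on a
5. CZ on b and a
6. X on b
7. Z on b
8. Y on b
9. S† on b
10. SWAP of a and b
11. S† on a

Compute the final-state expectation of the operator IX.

The expectation value of IX is 1.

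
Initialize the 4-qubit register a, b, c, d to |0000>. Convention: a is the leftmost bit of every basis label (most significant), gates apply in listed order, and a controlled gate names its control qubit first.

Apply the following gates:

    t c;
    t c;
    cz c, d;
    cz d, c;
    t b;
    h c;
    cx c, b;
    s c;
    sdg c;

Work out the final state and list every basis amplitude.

The final amplitudes are sqrt(2)/2 on |0000>, sqrt(2)/2 on |0110>, and 0 on every other basis state. Key observation: the block from step 8 through step 9 cancels to the identity and can be dropped.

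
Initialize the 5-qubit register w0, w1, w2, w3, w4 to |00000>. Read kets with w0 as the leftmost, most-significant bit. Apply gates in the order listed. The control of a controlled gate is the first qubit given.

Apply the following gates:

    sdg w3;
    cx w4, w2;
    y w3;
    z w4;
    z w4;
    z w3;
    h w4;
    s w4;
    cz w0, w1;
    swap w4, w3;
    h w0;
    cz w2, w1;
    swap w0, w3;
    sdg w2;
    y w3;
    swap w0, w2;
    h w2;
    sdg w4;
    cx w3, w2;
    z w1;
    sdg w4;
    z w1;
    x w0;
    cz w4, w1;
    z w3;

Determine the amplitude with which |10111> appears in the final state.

The amplitude on |10111> is sqrt(2)*(1 + I)/4.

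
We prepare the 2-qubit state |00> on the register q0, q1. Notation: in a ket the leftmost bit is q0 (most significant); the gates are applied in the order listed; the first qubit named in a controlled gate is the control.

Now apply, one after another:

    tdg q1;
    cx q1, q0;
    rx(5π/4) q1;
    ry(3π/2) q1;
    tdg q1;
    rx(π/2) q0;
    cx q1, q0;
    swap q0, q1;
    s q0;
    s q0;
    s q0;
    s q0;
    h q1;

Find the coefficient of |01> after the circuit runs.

The final state's coefficient on |01> equals -sqrt(2)*sqrt(sqrt(2) + 2)/8 + sqrt(2)*sqrt(2 - sqrt(2))/8 + sqrt(2)*I*sqrt(2 - sqrt(2))/8 + sqrt(2)*I*sqrt(sqrt(2) + 2)/8. Key observation: gates 9-12 undo each other exactly, leaving only the rest of the circuit to track.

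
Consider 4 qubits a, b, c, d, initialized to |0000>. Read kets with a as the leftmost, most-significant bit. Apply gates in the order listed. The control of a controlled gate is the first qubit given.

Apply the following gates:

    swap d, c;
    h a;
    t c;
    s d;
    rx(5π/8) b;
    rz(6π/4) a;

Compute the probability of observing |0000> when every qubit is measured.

Outcome |0000> occurs with probability 1/4 - sqrt(2 - sqrt(2))/8.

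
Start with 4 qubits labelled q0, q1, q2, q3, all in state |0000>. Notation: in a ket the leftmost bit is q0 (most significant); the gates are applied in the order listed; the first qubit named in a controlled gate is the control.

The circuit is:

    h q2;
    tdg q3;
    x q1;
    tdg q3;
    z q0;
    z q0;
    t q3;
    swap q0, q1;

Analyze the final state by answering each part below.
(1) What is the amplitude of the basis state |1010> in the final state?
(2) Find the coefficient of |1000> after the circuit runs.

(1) |1010> carries amplitude sqrt(2)/2 in the final state.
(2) The amplitude on |1000> is sqrt(2)/2.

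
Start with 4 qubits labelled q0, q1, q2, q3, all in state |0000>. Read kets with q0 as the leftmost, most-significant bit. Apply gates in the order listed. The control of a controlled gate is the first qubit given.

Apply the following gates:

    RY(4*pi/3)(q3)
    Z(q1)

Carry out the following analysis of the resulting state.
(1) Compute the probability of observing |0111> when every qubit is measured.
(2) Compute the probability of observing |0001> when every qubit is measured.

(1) The probability of measuring |0111> is 0.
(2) Outcome |0001> occurs with probability 3/4.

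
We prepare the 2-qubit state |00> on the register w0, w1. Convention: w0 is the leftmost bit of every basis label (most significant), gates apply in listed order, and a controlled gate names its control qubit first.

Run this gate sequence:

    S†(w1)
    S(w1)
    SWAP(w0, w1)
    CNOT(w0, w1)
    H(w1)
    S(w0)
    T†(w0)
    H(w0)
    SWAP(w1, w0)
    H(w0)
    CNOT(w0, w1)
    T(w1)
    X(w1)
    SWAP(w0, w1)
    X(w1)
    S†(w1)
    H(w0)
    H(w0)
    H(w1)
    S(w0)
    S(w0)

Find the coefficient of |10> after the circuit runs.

The amplitude on |10> is I/2.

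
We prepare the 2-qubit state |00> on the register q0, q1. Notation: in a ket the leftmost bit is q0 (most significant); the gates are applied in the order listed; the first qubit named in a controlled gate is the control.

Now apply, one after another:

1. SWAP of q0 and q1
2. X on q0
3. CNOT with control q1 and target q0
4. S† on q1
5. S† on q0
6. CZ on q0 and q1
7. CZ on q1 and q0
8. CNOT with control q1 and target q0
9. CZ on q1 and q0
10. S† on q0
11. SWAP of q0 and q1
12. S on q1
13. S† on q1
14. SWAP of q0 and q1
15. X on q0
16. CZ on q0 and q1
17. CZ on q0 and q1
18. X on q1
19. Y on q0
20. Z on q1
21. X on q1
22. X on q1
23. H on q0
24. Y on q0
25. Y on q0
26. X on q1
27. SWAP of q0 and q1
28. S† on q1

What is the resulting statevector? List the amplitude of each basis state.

After the circuit, the state carries amplitude sqrt(2)*I/2 on |00>, -sqrt(2)/2 on |01>, 0 on |10>, 0 on |11>. Key observation: steps 11-14 multiply out to the identity, so the circuit reduces to the remaining gates.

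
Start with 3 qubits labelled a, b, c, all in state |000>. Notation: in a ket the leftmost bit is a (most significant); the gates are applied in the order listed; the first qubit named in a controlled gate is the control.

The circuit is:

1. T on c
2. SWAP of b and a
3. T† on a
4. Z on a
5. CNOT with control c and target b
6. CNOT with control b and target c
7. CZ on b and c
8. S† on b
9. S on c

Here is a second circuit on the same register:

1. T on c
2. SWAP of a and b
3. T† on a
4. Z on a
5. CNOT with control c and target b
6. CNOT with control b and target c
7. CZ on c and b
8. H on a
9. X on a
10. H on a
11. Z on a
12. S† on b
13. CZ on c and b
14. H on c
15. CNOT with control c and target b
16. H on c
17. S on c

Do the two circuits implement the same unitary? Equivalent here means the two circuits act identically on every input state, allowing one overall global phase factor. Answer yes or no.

No, they are not equivalent — no single phase factor reconciles the two unitaries.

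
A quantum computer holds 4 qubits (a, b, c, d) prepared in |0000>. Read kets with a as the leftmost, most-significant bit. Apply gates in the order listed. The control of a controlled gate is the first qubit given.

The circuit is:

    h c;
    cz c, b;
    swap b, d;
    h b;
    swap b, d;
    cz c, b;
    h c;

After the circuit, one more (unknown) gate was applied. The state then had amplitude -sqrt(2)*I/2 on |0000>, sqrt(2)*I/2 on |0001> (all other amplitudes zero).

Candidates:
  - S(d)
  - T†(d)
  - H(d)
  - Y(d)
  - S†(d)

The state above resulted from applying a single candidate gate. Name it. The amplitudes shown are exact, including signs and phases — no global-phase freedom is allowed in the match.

It was Y(d) that produced the state shown.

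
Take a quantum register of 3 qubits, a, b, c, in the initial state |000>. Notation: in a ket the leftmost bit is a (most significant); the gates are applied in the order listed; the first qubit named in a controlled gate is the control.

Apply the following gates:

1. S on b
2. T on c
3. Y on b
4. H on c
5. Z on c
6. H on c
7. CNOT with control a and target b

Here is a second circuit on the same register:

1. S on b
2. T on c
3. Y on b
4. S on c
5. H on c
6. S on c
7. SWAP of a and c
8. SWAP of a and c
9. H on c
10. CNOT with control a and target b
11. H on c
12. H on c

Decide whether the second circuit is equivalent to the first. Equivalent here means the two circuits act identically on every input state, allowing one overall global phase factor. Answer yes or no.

No — the two circuits implement different unitaries, even allowing a global phase.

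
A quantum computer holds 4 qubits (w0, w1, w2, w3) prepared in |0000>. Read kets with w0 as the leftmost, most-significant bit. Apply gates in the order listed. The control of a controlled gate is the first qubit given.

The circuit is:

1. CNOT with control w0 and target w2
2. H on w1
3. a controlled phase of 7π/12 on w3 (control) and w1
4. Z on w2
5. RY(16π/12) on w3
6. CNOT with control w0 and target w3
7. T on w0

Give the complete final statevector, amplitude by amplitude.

The final amplitudes are -sqrt(2)/4 on |0000>, sqrt(6)/4 on |0001>, -sqrt(2)/4 on |0100>, sqrt(6)/4 on |0101>, and 0 on every other basis state.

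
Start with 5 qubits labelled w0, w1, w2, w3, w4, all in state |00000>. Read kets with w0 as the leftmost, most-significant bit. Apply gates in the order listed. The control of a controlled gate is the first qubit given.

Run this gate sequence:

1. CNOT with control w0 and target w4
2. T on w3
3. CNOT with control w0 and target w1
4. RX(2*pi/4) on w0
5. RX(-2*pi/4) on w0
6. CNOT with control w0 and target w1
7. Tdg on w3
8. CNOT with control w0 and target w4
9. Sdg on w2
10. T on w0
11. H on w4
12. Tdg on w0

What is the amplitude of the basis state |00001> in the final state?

The amplitude on |00001> is sqrt(2)/2. Key observation: gates 1-8 undo each other exactly, leaving only the rest of the circuit to track.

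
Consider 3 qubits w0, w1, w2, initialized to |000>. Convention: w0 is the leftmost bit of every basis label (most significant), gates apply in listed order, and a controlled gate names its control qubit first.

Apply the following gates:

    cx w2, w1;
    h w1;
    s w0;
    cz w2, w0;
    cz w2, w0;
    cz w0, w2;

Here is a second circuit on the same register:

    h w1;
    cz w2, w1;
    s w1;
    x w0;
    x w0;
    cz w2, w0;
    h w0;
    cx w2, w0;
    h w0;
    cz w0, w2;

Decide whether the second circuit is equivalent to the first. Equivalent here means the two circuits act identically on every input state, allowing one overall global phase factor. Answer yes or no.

No: there is an input state on which the two circuits produce genuinely different outputs (not merely differing by a phase).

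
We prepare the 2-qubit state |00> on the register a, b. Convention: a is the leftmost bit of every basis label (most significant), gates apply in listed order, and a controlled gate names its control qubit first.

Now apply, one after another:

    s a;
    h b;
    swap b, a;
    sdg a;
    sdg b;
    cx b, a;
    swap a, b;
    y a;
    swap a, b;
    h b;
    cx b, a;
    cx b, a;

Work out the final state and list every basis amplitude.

After the circuit, the state carries amplitude I/2 on |00>, -I/2 on |01>, 1/2 on |10>, -1/2 on |11>. Key observation: gates 11-12 undo each other exactly, leaving only the rest of the circuit to track.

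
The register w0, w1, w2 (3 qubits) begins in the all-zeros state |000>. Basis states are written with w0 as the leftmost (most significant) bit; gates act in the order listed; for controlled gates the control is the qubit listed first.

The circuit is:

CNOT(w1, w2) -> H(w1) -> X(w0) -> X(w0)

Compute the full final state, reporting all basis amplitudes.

After the circuit, the state carries amplitude sqrt(2)/2 on |000>, sqrt(2)/2 on |010>, and 0 on every other basis state. Key observation: gates 3-4 undo each other exactly, leaving only the rest of the circuit to track.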